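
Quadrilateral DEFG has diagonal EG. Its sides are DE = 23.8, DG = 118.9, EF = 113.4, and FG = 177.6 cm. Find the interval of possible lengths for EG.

From triangle DEG: |23.8 − 118.9| < EG < 23.8 + 118.9, i.e. 95.1 < EG < 142.7.
From triangle FEG: 64.2 < EG < 291.0.
Both must hold, so EG lies in the intersection.

95.1 < EG < 142.7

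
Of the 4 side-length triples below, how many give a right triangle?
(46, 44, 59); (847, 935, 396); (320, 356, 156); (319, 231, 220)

3

(46,44,59): 44²+46² = 4052 > 3481 = 59² → acute
(847,935,396): 396²+847² = 874225 = 935² → right
(320,356,156): 156²+320² = 126736 = 356² → right
(319,231,220): 220²+231² = 101761 = 319² → right
3 of the 4 are right.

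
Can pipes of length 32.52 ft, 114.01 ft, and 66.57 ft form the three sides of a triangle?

The longest side is 114.01, but the other two sum to only 99.09.
99.09 < 114.01, so the triangle inequality fails.

No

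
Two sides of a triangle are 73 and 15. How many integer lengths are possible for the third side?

The third side lies in the open interval (58, 88).
Integers from 59 to 87 inclusive: 87 − 59 + 1 = 29.

29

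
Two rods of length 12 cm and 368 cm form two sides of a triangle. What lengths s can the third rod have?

356 < s < 380 (cm)

By the triangle inequality, s must be less than 12 + 368 = 380 and greater than |12 − 368| = 356.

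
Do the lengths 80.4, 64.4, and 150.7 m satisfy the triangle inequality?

The longest side is 150.7, but the other two sum to only 144.8.
144.8 < 150.7, so the triangle inequality fails.

No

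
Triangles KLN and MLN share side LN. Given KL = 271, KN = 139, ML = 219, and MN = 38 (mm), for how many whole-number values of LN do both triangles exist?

75

From triangle KLN: 132 < LN < 410.
From triangle MLN: 181 < LN < 257.
Intersection: 181 < LN < 257, so integers 182 through 256: 75 values.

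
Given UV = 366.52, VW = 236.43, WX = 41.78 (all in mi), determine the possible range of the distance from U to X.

88.31 ≤ UX ≤ 644.73 mi

The maximum is all hops collinear in one direction: 366.52 + 236.43 + 41.78 = 644.73.
The longest hop is 366.52; the others sum to 278.21. Folding the others back against it leaves at least 366.52 − 278.21 = 88.31.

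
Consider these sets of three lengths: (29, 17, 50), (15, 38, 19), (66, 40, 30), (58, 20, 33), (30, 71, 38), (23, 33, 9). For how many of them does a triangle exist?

1

(17,29,50): 17+29 ≤ 50 → not valid
(15,19,38): 15+19 ≤ 38 → not valid
(30,40,66): 30+40 > 66 → valid
(20,33,58): 20+33 ≤ 58 → not valid
(30,38,71): 30+38 ≤ 71 → not valid
(9,23,33): 9+23 ≤ 33 → not valid
1 of the 6 triples forms a triangle.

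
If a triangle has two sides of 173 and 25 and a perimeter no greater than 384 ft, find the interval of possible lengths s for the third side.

Triangle inequality alone gives 148 < s < 198.
The perimeter condition gives s ≤ 384 − 173 − 25 = 186.
Intersecting the two: 148 < s ≤ 186.

148 < s ≤ 186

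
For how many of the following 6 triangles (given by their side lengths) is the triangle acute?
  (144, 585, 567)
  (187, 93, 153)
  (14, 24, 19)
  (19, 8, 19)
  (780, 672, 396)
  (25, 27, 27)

2

(144,585,567): 144²+567² = 342225 = 585² → right
(187,93,153): 93²+153² = 32058 < 34969 = 187² → obtuse
(14,24,19): 14²+19² = 557 < 576 = 24² → obtuse
(19,8,19): 8²+19² = 425 > 361 = 19² → acute
(780,672,396): 396²+672² = 608400 = 780² → right
(25,27,27): 25²+27² = 1354 > 729 = 27² → acute
2 of the 6 are acute.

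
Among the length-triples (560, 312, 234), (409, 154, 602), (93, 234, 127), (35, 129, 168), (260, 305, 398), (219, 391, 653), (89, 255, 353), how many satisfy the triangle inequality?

1

(234,312,560): 234+312 ≤ 560 → not valid
(154,409,602): 154+409 ≤ 602 → not valid
(93,127,234): 93+127 ≤ 234 → not valid
(35,129,168): 35+129 ≤ 168 → not valid
(260,305,398): 260+305 > 398 → valid
(219,391,653): 219+391 ≤ 653 → not valid
(89,255,353): 89+255 ≤ 353 → not valid
1 of the 7 triples forms a triangle.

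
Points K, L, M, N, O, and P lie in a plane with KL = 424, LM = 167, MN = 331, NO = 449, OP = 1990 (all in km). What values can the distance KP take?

619 ≤ KP ≤ 3361 km

The maximum is all hops collinear in one direction: 424 + 167 + 331 + 449 + 1990 = 3361.
The longest hop is 1990; the others sum to 1371. Folding the others back against it leaves at least 1990 − 1371 = 619.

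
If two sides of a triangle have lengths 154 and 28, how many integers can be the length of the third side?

55

The third side lies in the open interval (126, 182).
Integers from 127 to 181 inclusive: 181 − 127 + 1 = 55.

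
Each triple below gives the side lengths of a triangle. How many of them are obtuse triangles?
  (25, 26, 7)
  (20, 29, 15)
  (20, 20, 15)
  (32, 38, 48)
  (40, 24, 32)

(25,26,7): 7²+25² = 674 < 676 = 26² → obtuse
(20,29,15): 15²+20² = 625 < 841 = 29² → obtuse
(20,20,15): 15²+20² = 625 > 400 = 20² → acute
(32,38,48): 32²+38² = 2468 > 2304 = 48² → acute
(40,24,32): 24²+32² = 1600 = 40² → right
2 of the 5 are obtuse.

2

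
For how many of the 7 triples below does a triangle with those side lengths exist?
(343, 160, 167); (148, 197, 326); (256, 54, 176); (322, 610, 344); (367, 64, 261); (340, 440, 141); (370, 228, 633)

3

(160,167,343): 160+167 ≤ 343 → not valid
(148,197,326): 148+197 > 326 → valid
(54,176,256): 54+176 ≤ 256 → not valid
(322,344,610): 322+344 > 610 → valid
(64,261,367): 64+261 ≤ 367 → not valid
(141,340,440): 141+340 > 440 → valid
(228,370,633): 228+370 ≤ 633 → not valid
3 of the 7 triples form a triangle.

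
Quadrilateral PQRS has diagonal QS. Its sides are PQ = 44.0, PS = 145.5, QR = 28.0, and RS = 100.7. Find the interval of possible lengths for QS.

101.5 < QS < 128.7

From triangle PQS: |44.0 − 145.5| < QS < 44.0 + 145.5, i.e. 101.5 < QS < 189.5.
From triangle RQS: 72.7 < QS < 128.7.
Both must hold, so QS lies in the intersection.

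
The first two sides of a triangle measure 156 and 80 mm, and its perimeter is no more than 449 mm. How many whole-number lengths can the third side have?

137

Triangle inequality: 76 < x < 236. Perimeter ≤ 449 gives x ≤ 449 − 156 − 80 = 213.
So 76 < x ≤ 213; integers 77 through 213: 137 values.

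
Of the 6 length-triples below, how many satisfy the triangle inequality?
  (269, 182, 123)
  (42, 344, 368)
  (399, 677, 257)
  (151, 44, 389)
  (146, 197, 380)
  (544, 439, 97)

2

(123,182,269): 123+182 > 269 → valid
(42,344,368): 42+344 > 368 → valid
(257,399,677): 257+399 ≤ 677 → not valid
(44,151,389): 44+151 ≤ 389 → not valid
(146,197,380): 146+197 ≤ 380 → not valid
(97,439,544): 97+439 ≤ 544 → not valid
2 of the 6 triples form a triangle.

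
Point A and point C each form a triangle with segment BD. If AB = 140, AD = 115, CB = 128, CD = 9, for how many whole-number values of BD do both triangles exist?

17

From triangle ABD: 25 < BD < 255.
From triangle CBD: 119 < BD < 137.
Intersection: 119 < BD < 137, so integers 120 through 136: 17 values.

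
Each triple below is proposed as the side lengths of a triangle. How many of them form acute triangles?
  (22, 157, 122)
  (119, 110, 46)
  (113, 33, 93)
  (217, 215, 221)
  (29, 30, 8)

3

(22,157,122): 22+122 ≤ 157, not a triangle
(119,110,46): 46²+110² = 14216 > 14161 = 119² → acute
(113,33,93): 33²+93² = 9738 < 12769 = 113² → obtuse
(217,215,221): 215²+217² = 93314 > 48841 = 221² → acute
(29,30,8): 8²+29² = 905 > 900 = 30² → acute
3 of the 5 are acute.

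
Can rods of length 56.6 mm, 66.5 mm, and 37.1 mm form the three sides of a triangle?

The longest side is 66.5, and the other two sum to 93.7.
Since 93.7 > 66.5, the triangle inequality holds.

Yes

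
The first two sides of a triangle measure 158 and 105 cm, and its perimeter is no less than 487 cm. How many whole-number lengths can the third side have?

Triangle inequality: 53 < x < 263. Perimeter ≥ 487 gives x ≥ 487 − 158 − 105 = 224.
So 224 ≤ x < 263; integers 224 through 262: 39 values.

39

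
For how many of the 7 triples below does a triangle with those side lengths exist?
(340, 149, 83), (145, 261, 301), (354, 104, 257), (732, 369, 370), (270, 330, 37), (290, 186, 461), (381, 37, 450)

4

(83,149,340): 83+149 ≤ 340 → not valid
(145,261,301): 145+261 > 301 → valid
(104,257,354): 104+257 > 354 → valid
(369,370,732): 369+370 > 732 → valid
(37,270,330): 37+270 ≤ 330 → not valid
(186,290,461): 186+290 > 461 → valid
(37,381,450): 37+381 ≤ 450 → not valid
4 of the 7 triples form a triangle.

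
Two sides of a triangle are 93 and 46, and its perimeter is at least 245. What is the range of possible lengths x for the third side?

106 ≤ x < 139

Triangle inequality alone gives 47 < x < 139.
The perimeter condition gives x ≥ 245 − 93 − 46 = 106.
Intersecting the two: 106 ≤ x < 139.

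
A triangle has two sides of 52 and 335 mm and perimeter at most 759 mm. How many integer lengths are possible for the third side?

89

Triangle inequality: 283 < x < 387. Perimeter ≤ 759 gives x ≤ 759 − 52 − 335 = 372.
So 283 < x ≤ 372; integers 284 through 372: 89 values.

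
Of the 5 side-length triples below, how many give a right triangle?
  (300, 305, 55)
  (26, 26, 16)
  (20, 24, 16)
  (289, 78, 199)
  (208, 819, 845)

2

(300,305,55): 55²+300² = 93025 = 305² → right
(26,26,16): 16²+26² = 932 > 676 = 26² → acute
(20,24,16): 16²+20² = 656 > 576 = 24² → acute
(289,78,199): 78+199 ≤ 289, not a triangle
(208,819,845): 208²+819² = 714025 = 845² → right
2 of the 5 are right.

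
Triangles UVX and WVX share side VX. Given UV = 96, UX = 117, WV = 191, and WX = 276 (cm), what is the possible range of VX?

85 < VX < 213

From triangle UVX: |96 − 117| < VX < 96 + 117, i.e. 21 < VX < 213.
From triangle WVX: 85 < VX < 467.
Both must hold, so VX lies in the intersection.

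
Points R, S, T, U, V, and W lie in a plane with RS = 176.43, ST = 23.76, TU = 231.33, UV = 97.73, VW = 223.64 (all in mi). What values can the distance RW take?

0 ≤ RW ≤ 752.89 mi

The maximum is all hops collinear in one direction: 176.43 + 23.76 + 231.33 + 97.73 + 223.64 = 752.89.
The longest hop is 231.33; the others sum to 521.56. Since 231.33 ≤ 521.56, the path can fold back on itself completely, so the minimum distance is 0.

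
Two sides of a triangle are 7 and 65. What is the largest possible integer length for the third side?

71

The third side must be strictly less than 7 + 65 = 72.
The largest integer below 72 is 71.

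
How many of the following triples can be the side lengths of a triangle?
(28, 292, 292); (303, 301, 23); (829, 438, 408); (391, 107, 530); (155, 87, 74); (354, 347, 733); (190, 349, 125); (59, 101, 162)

(28,292,292): 28+292 > 292 → valid
(23,301,303): 23+301 > 303 → valid
(408,438,829): 408+438 > 829 → valid
(107,391,530): 107+391 ≤ 530 → not valid
(74,87,155): 74+87 > 155 → valid
(347,354,733): 347+354 ≤ 733 → not valid
(125,190,349): 125+190 ≤ 349 → not valid
(59,101,162): 59+101 ≤ 162 → not valid
4 of the 8 triples form a triangle.

4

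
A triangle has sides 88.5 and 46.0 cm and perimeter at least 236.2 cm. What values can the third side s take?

Triangle inequality alone gives 42.5 < s < 134.5.
The perimeter condition gives s ≥ 236.2 − 88.5 − 46.0 = 101.7.
Intersecting the two: 101.7 ≤ s < 134.5.

101.7 ≤ s < 134.5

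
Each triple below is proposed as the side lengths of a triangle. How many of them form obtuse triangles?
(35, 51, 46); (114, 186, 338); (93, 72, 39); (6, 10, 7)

2

(35,51,46): 35²+46² = 3341 > 2601 = 51² → acute
(114,186,338): 114+186 ≤ 338, not a triangle
(93,72,39): 39²+72² = 6705 < 8649 = 93² → obtuse
(6,10,7): 6²+7² = 85 < 100 = 10² → obtuse
2 of the 4 are obtuse.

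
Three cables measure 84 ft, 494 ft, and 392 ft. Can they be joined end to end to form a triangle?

The longest side is 494, but the other two sum to only 476.
476 < 494, so the triangle inequality fails.

No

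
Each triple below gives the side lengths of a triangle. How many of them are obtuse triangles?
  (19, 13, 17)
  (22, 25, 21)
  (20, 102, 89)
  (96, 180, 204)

(19,13,17): 13²+17² = 458 > 361 = 19² → acute
(22,25,21): 21²+22² = 925 > 625 = 25² → acute
(20,102,89): 20²+89² = 8321 < 10404 = 102² → obtuse
(96,180,204): 96²+180² = 41616 = 204² → right
1 of the 4 is obtuse.

1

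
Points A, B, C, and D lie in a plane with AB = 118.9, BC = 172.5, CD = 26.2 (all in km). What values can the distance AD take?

27.4 ≤ AD ≤ 317.6 km

The maximum is all hops collinear in one direction: 118.9 + 172.5 + 26.2 = 317.6.
The longest hop is 172.5; the others sum to 145.1. Folding the others back against it leaves at least 172.5 − 145.1 = 27.4.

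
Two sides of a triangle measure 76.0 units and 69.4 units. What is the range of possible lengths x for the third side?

By the triangle inequality, x must be less than 76.0 + 69.4 = 145.4 and greater than |76.0 − 69.4| = 6.6.

6.6 < x < 145.4 (units)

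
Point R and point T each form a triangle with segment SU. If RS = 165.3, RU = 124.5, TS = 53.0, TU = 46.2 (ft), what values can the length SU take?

40.8 < SU < 99.2

From triangle RSU: |165.3 − 124.5| < SU < 165.3 + 124.5, i.e. 40.8 < SU < 289.8.
From triangle TSU: 6.8 < SU < 99.2.
Both must hold, so SU lies in the intersection.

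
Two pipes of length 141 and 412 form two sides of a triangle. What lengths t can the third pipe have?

271 < t < 553

By the triangle inequality, t must be less than 141 + 412 = 553 and greater than |141 − 412| = 271.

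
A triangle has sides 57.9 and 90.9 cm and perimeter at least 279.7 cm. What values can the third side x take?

130.9 ≤ x < 148.8 cm

Triangle inequality alone gives 33.0 < x < 148.8.
The perimeter condition gives x ≥ 279.7 − 57.9 − 90.9 = 130.9.
Intersecting the two: 130.9 ≤ x < 148.8.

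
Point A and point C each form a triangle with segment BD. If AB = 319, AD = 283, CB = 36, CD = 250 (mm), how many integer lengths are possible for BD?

71

From triangle ABD: 36 < BD < 602.
From triangle CBD: 214 < BD < 286.
Intersection: 214 < BD < 286, so integers 215 through 285: 71 values.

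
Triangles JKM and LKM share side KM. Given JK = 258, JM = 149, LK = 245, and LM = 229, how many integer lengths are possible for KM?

297

From triangle JKM: 109 < KM < 407.
From triangle LKM: 16 < KM < 474.
Intersection: 109 < KM < 407, so integers 110 through 406: 297 values.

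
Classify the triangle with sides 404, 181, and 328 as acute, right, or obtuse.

Compare the square of the longest side to the sum of squares of the other two: 181² + 328² = 140345 < 163216 = 404².

obtuse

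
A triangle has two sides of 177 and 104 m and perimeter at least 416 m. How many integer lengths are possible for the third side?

146

Triangle inequality: 73 < x < 281. Perimeter ≥ 416 gives x ≥ 416 − 177 − 104 = 135.
So 135 ≤ x < 281; integers 135 through 280: 146 values.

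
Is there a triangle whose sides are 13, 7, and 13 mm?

Yes

The longest side is 13, and the other two sum to 20.
Since 20 > 13, the triangle inequality holds.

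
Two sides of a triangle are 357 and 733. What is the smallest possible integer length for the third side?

The third side must be strictly greater than |357 − 733| = 376.
The smallest integer above 376 is 377.

377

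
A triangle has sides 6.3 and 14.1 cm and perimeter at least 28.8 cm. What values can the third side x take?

8.4 ≤ x < 20.4

Triangle inequality alone gives 7.8 < x < 20.4.
The perimeter condition gives x ≥ 28.8 − 6.3 − 14.1 = 8.4.
Intersecting the two: 8.4 ≤ x < 20.4.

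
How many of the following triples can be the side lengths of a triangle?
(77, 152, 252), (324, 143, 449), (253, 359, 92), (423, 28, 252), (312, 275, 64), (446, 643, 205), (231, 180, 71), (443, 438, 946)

(77,152,252): 77+152 ≤ 252 → not valid
(143,324,449): 143+324 > 449 → valid
(92,253,359): 92+253 ≤ 359 → not valid
(28,252,423): 28+252 ≤ 423 → not valid
(64,275,312): 64+275 > 312 → valid
(205,446,643): 205+446 > 643 → valid
(71,180,231): 71+180 > 231 → valid
(438,443,946): 438+443 ≤ 946 → not valid
4 of the 8 triples form a triangle.

4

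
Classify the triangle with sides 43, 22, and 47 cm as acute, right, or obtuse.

Compare the square of the longest side to the sum of squares of the other two: 22² + 43² = 2333 > 2209 = 47².

acute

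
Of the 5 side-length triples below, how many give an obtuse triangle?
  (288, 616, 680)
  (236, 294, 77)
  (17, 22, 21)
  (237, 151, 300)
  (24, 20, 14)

(288,616,680): 288²+616² = 462400 = 680² → right
(236,294,77): 77²+236² = 61625 < 86436 = 294² → obtuse
(17,22,21): 17²+21² = 730 > 484 = 22² → acute
(237,151,300): 151²+237² = 78970 < 90000 = 300² → obtuse
(24,20,14): 14²+20² = 596 > 576 = 24² → acute
2 of the 5 are obtuse.

2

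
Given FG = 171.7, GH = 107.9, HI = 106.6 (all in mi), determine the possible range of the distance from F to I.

The maximum is all hops collinear in one direction: 171.7 + 107.9 + 106.6 = 386.2.
The longest hop is 171.7; the others sum to 214.5. Since 171.7 ≤ 214.5, the path can fold back on itself completely, so the minimum distance is 0.

0 ≤ FI ≤ 386.2 mi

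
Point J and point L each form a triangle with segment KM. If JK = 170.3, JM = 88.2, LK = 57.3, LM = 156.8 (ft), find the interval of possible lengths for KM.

From triangle JKM: |170.3 − 88.2| < KM < 170.3 + 88.2, i.e. 82.1 < KM < 258.5.
From triangle LKM: 99.5 < KM < 214.1.
Both must hold, so KM lies in the intersection.

99.5 < KM < 214.1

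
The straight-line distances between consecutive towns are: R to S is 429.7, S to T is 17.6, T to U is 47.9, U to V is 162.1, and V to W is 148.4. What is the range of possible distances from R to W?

53.7 ≤ RW ≤ 805.7

The maximum is all hops collinear in one direction: 429.7 + 17.6 + 47.9 + 162.1 + 148.4 = 805.7.
The longest hop is 429.7; the others sum to 376.0. Folding the others back against it leaves at least 429.7 − 376.0 = 53.7.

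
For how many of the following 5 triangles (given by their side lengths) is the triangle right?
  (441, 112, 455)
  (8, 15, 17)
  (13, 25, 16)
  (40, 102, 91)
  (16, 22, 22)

2

(441,112,455): 112²+441² = 207025 = 455² → right
(8,15,17): 8²+15² = 289 = 17² → right
(13,25,16): 13²+16² = 425 < 625 = 25² → obtuse
(40,102,91): 40²+91² = 9881 < 10404 = 102² → obtuse
(16,22,22): 16²+22² = 740 > 484 = 22² → acute
2 of the 5 are right.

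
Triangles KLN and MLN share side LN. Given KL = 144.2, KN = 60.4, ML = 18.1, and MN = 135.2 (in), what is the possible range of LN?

From triangle KLN: |144.2 − 60.4| < LN < 144.2 + 60.4, i.e. 83.8 < LN < 204.6.
From triangle MLN: 117.1 < LN < 153.3.
Both must hold, so LN lies in the intersection.

117.1 < LN < 153.3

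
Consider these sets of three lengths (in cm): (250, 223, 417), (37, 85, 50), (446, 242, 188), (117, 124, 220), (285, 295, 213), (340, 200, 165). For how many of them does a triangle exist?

(223,250,417): 223+250 > 417 → valid
(37,50,85): 37+50 > 85 → valid
(188,242,446): 188+242 ≤ 446 → not valid
(117,124,220): 117+124 > 220 → valid
(213,285,295): 213+285 > 295 → valid
(165,200,340): 165+200 > 340 → valid
5 of the 6 triples form a triangle.

5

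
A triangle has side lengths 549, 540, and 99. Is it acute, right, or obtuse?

right

Compare the square of the longest side to the sum of squares of the other two: 99² + 540² = 301401 = 549².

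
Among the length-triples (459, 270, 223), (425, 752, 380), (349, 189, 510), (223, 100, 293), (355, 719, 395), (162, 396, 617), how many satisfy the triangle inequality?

(223,270,459): 223+270 > 459 → valid
(380,425,752): 380+425 > 752 → valid
(189,349,510): 189+349 > 510 → valid
(100,223,293): 100+223 > 293 → valid
(355,395,719): 355+395 > 719 → valid
(162,396,617): 162+396 ≤ 617 → not valid
5 of the 6 triples form a triangle.

5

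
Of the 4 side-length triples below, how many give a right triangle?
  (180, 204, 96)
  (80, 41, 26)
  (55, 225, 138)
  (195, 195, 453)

(180,204,96): 96²+180² = 41616 = 204² → right
(80,41,26): 26+41 ≤ 80, not a triangle
(55,225,138): 55+138 ≤ 225, not a triangle
(195,195,453): 195+195 ≤ 453, not a triangle
1 of the 4 is right.

1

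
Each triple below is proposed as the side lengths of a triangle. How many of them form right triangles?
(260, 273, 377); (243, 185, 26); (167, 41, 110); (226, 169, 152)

(260,273,377): 260²+273² = 142129 = 377² → right
(243,185,26): 26+185 ≤ 243, not a triangle
(167,41,110): 41+110 ≤ 167, not a triangle
(226,169,152): 152²+169² = 51665 > 51076 = 226² → acute
1 of the 4 is right.

1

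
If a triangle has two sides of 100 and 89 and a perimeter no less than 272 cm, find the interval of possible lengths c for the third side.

Triangle inequality alone gives 11 < c < 189.
The perimeter condition gives c ≥ 272 − 100 − 89 = 83.
Intersecting the two: 83 ≤ c < 189.

83 ≤ c < 189 cm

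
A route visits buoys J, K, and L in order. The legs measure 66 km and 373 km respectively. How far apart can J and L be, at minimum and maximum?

307 ≤ JL ≤ 439 km

By the triangle inequality, |66 − 373| ≤ JL ≤ 66 + 373.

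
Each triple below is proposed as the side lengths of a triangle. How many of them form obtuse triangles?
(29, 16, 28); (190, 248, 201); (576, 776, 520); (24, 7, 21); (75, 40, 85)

1

(29,16,28): 16²+28² = 1040 > 841 = 29² → acute
(190,248,201): 190²+201² = 76501 > 61504 = 248² → acute
(576,776,520): 520²+576² = 602176 = 776² → right
(24,7,21): 7²+21² = 490 < 576 = 24² → obtuse
(75,40,85): 40²+75² = 7225 = 85² → right
1 of the 5 is obtuse.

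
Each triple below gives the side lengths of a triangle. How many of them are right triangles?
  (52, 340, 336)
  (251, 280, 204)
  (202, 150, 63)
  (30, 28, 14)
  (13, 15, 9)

(52,340,336): 52²+336² = 115600 = 340² → right
(251,280,204): 204²+251² = 104617 > 78400 = 280² → acute
(202,150,63): 63²+150² = 26469 < 40804 = 202² → obtuse
(30,28,14): 14²+28² = 980 > 900 = 30² → acute
(13,15,9): 9²+13² = 250 > 225 = 15² → acute
1 of the 5 is right.

1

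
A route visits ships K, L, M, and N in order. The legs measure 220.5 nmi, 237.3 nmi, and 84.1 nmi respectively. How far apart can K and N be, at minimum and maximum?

The maximum is all hops collinear in one direction: 220.5 + 237.3 + 84.1 = 541.9.
The longest hop is 237.3; the others sum to 304.6. Since 237.3 ≤ 304.6, the path can fold back on itself completely, so the minimum distance is 0.

0 ≤ KN ≤ 541.9 nmi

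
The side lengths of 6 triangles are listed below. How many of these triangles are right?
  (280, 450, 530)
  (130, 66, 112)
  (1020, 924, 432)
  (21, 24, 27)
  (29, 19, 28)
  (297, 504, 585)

4

(280,450,530): 280²+450² = 280900 = 530² → right
(130,66,112): 66²+112² = 16900 = 130² → right
(1020,924,432): 432²+924² = 1040400 = 1020² → right
(21,24,27): 21²+24² = 1017 > 729 = 27² → acute
(29,19,28): 19²+28² = 1145 > 841 = 29² → acute
(297,504,585): 297²+504² = 342225 = 585² → right
4 of the 6 are right.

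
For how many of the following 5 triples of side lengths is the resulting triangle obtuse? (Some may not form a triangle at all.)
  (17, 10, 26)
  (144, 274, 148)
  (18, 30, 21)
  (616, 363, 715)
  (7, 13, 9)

4

(17,10,26): 10²+17² = 389 < 676 = 26² → obtuse
(144,274,148): 144²+148² = 42640 < 75076 = 274² → obtuse
(18,30,21): 18²+21² = 765 < 900 = 30² → obtuse
(616,363,715): 363²+616² = 511225 = 715² → right
(7,13,9): 7²+9² = 130 < 169 = 13² → obtuse
4 of the 5 are obtuse.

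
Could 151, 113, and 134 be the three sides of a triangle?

Yes

The longest side is 151, and the other two sum to 247.
Since 247 > 151, the triangle inequality holds.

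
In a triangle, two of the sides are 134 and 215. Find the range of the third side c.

By the triangle inequality, c must be less than 134 + 215 = 349 and greater than |134 − 215| = 81.

81 < c < 349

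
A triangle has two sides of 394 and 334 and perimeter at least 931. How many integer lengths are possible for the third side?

Triangle inequality: 60 < x < 728. Perimeter ≥ 931 gives x ≥ 931 − 394 − 334 = 203.
So 203 ≤ x < 728; integers 203 through 727: 525 values.

525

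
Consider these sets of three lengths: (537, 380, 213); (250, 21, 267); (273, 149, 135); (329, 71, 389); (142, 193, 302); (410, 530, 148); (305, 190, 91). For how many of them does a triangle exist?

6

(213,380,537): 213+380 > 537 → valid
(21,250,267): 21+250 > 267 → valid
(135,149,273): 135+149 > 273 → valid
(71,329,389): 71+329 > 389 → valid
(142,193,302): 142+193 > 302 → valid
(148,410,530): 148+410 > 530 → valid
(91,190,305): 91+190 ≤ 305 → not valid
6 of the 7 triples form a triangle.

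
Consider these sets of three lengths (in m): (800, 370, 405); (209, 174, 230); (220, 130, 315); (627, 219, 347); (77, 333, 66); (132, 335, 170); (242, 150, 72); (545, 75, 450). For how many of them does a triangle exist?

(370,405,800): 370+405 ≤ 800 → not valid
(174,209,230): 174+209 > 230 → valid
(130,220,315): 130+220 > 315 → valid
(219,347,627): 219+347 ≤ 627 → not valid
(66,77,333): 66+77 ≤ 333 → not valid
(132,170,335): 132+170 ≤ 335 → not valid
(72,150,242): 72+150 ≤ 242 → not valid
(75,450,545): 75+450 ≤ 545 → not valid
2 of the 8 triples form a triangle.

2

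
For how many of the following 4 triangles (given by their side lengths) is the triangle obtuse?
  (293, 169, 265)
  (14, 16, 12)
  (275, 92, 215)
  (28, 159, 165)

2

(293,169,265): 169²+265² = 98786 > 85849 = 293² → acute
(14,16,12): 12²+14² = 340 > 256 = 16² → acute
(275,92,215): 92²+215² = 54689 < 75625 = 275² → obtuse
(28,159,165): 28²+159² = 26065 < 27225 = 165² → obtuse
2 of the 4 are obtuse.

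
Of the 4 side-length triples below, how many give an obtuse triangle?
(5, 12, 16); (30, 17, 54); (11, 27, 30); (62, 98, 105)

2

(5,12,16): 5²+12² = 169 < 256 = 16² → obtuse
(30,17,54): 17+30 ≤ 54, not a triangle
(11,27,30): 11²+27² = 850 < 900 = 30² → obtuse
(62,98,105): 62²+98² = 13448 > 11025 = 105² → acute
2 of the 4 are obtuse.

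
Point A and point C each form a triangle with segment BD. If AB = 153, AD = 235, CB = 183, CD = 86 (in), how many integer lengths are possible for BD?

171

From triangle ABD: 82 < BD < 388.
From triangle CBD: 97 < BD < 269.
Intersection: 97 < BD < 269, so integers 98 through 268: 171 values.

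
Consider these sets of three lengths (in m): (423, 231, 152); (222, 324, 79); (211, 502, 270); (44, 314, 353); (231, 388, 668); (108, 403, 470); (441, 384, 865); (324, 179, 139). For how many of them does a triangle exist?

2

(152,231,423): 152+231 ≤ 423 → not valid
(79,222,324): 79+222 ≤ 324 → not valid
(211,270,502): 211+270 ≤ 502 → not valid
(44,314,353): 44+314 > 353 → valid
(231,388,668): 231+388 ≤ 668 → not valid
(108,403,470): 108+403 > 470 → valid
(384,441,865): 384+441 ≤ 865 → not valid
(139,179,324): 139+179 ≤ 324 → not valid
2 of the 8 triples form a triangle.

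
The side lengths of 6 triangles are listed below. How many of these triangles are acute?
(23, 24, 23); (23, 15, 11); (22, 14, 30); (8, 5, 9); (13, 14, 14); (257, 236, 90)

(23,24,23): 23²+23² = 1058 > 576 = 24² → acute
(23,15,11): 11²+15² = 346 < 529 = 23² → obtuse
(22,14,30): 14²+22² = 680 < 900 = 30² → obtuse
(8,5,9): 5²+8² = 89 > 81 = 9² → acute
(13,14,14): 13²+14² = 365 > 196 = 14² → acute
(257,236,90): 90²+236² = 63796 < 66049 = 257² → obtuse
3 of the 6 are acute.

3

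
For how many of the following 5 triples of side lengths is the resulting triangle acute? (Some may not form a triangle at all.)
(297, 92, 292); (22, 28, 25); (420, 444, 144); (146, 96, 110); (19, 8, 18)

3

(297,92,292): 92²+292² = 93728 > 88209 = 297² → acute
(22,28,25): 22²+25² = 1109 > 784 = 28² → acute
(420,444,144): 144²+420² = 197136 = 444² → right
(146,96,110): 96²+110² = 21316 = 146² → right
(19,8,18): 8²+18² = 388 > 361 = 19² → acute
3 of the 5 are acute.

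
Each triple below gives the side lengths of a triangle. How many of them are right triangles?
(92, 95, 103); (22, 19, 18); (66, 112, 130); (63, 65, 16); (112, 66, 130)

3

(92,95,103): 92²+95² = 17489 > 10609 = 103² → acute
(22,19,18): 18²+19² = 685 > 484 = 22² → acute
(66,112,130): 66²+112² = 16900 = 130² → right
(63,65,16): 16²+63² = 4225 = 65² → right
(112,66,130): 66²+112² = 16900 = 130² → right
3 of the 5 are right.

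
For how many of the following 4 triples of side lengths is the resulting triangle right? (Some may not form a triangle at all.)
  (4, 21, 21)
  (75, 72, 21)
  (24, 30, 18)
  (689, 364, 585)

(4,21,21): 4²+21² = 457 > 441 = 21² → acute
(75,72,21): 21²+72² = 5625 = 75² → right
(24,30,18): 18²+24² = 900 = 30² → right
(689,364,585): 364²+585² = 474721 = 689² → right
3 of the 4 are right.

3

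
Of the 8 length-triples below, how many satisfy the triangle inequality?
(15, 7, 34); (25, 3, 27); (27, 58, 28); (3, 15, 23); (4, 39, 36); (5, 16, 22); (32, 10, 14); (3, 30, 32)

3

(7,15,34): 7+15 ≤ 34 → not valid
(3,25,27): 3+25 > 27 → valid
(27,28,58): 27+28 ≤ 58 → not valid
(3,15,23): 3+15 ≤ 23 → not valid
(4,36,39): 4+36 > 39 → valid
(5,16,22): 5+16 ≤ 22 → not valid
(10,14,32): 10+14 ≤ 32 → not valid
(3,30,32): 3+30 > 32 → valid
3 of the 8 triples form a triangle.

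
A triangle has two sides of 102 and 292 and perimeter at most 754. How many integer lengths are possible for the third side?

Triangle inequality: 190 < x < 394. Perimeter ≤ 754 gives x ≤ 754 − 102 − 292 = 360.
So 190 < x ≤ 360; integers 191 through 360: 170 values.

170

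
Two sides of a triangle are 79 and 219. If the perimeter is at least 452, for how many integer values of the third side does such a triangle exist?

144

Triangle inequality: 140 < x < 298. Perimeter ≥ 452 gives x ≥ 452 − 79 − 219 = 154.
So 154 ≤ x < 298; integers 154 through 297: 144 values.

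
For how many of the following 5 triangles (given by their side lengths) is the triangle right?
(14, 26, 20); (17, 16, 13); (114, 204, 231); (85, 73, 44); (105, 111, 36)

1

(14,26,20): 14²+20² = 596 < 676 = 26² → obtuse
(17,16,13): 13²+16² = 425 > 289 = 17² → acute
(114,204,231): 114²+204² = 54612 > 53361 = 231² → acute
(85,73,44): 44²+73² = 7265 > 7225 = 85² → acute
(105,111,36): 36²+105² = 12321 = 111² → right
1 of the 5 is right.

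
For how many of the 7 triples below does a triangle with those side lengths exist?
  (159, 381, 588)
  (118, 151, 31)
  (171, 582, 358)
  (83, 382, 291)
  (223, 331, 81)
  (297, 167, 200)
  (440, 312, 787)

(159,381,588): 159+381 ≤ 588 → not valid
(31,118,151): 31+118 ≤ 151 → not valid
(171,358,582): 171+358 ≤ 582 → not valid
(83,291,382): 83+291 ≤ 382 → not valid
(81,223,331): 81+223 ≤ 331 → not valid
(167,200,297): 167+200 > 297 → valid
(312,440,787): 312+440 ≤ 787 → not valid
1 of the 7 triples forms a triangle.

1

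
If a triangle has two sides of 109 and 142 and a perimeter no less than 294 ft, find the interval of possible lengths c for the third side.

Triangle inequality alone gives 33 < c < 251.
The perimeter condition gives c ≥ 294 − 109 − 142 = 43.
Intersecting the two: 43 ≤ c < 251.

43 ≤ c < 251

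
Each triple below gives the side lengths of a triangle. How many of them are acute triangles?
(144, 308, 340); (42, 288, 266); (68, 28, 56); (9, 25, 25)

(144,308,340): 144²+308² = 115600 = 340² → right
(42,288,266): 42²+266² = 72520 < 82944 = 288² → obtuse
(68,28,56): 28²+56² = 3920 < 4624 = 68² → obtuse
(9,25,25): 9²+25² = 706 > 625 = 25² → acute
1 of the 4 is acute.

1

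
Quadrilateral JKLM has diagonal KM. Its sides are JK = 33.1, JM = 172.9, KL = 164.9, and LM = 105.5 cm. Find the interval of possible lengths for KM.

139.8 < KM < 206.0

From triangle JKM: |33.1 − 172.9| < KM < 33.1 + 172.9, i.e. 139.8 < KM < 206.0.
From triangle LKM: 59.4 < KM < 270.4.
Both must hold, so KM lies in the intersection.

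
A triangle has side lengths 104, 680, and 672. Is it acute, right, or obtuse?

Compare the square of the longest side to the sum of squares of the other two: 104² + 672² = 462400 = 680².

right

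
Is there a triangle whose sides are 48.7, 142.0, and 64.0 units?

No

The longest side is 142.0, but the other two sum to only 112.7.
112.7 < 142.0, so the triangle inequality fails.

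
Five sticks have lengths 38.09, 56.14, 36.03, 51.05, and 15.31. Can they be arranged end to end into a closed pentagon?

A pentagon exists iff every side is shorter than the sum of the others — equivalently, the longest side is less than the sum of the rest.
Longest side 56.14 < 140.48 (sum of the remaining 4), so yes.

Yes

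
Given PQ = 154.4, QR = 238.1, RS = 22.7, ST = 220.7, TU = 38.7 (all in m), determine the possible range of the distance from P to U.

0 ≤ PU ≤ 674.6 m

The maximum is all hops collinear in one direction: 154.4 + 238.1 + 22.7 + 220.7 + 38.7 = 674.6.
The longest hop is 238.1; the others sum to 436.5. Since 238.1 ≤ 436.5, the path can fold back on itself completely, so the minimum distance is 0.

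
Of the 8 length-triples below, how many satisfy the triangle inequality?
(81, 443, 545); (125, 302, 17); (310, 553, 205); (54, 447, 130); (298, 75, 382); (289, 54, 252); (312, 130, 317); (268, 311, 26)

(81,443,545): 81+443 ≤ 545 → not valid
(17,125,302): 17+125 ≤ 302 → not valid
(205,310,553): 205+310 ≤ 553 → not valid
(54,130,447): 54+130 ≤ 447 → not valid
(75,298,382): 75+298 ≤ 382 → not valid
(54,252,289): 54+252 > 289 → valid
(130,312,317): 130+312 > 317 → valid
(26,268,311): 26+268 ≤ 311 → not valid
2 of the 8 triples form a triangle.

2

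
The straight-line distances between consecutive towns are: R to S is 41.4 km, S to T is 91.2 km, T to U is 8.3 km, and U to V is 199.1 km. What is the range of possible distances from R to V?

58.2 ≤ RV ≤ 340.0 km

The maximum is all hops collinear in one direction: 41.4 + 91.2 + 8.3 + 199.1 = 340.0.
The longest hop is 199.1; the others sum to 140.9. Folding the others back against it leaves at least 199.1 − 140.9 = 58.2.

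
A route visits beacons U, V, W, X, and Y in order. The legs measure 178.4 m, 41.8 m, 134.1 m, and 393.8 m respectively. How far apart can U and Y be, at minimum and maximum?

The maximum is all hops collinear in one direction: 178.4 + 41.8 + 134.1 + 393.8 = 748.1.
The longest hop is 393.8; the others sum to 354.3. Folding the others back against it leaves at least 393.8 − 354.3 = 39.5.

39.5 ≤ UY ≤ 748.1 m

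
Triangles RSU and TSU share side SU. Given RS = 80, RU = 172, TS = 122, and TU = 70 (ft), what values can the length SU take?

92 < SU < 192

From triangle RSU: |80 − 172| < SU < 80 + 172, i.e. 92 < SU < 252.
From triangle TSU: 52 < SU < 192.
Both must hold, so SU lies in the intersection.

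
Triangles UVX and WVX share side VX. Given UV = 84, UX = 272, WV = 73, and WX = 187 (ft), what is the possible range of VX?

188 < VX < 260

From triangle UVX: |84 − 272| < VX < 84 + 272, i.e. 188 < VX < 356.
From triangle WVX: 114 < VX < 260.
Both must hold, so VX lies in the intersection.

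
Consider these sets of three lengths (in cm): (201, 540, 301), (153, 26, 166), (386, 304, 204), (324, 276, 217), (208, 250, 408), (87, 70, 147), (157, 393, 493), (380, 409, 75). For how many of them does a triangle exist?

7

(201,301,540): 201+301 ≤ 540 → not valid
(26,153,166): 26+153 > 166 → valid
(204,304,386): 204+304 > 386 → valid
(217,276,324): 217+276 > 324 → valid
(208,250,408): 208+250 > 408 → valid
(70,87,147): 70+87 > 147 → valid
(157,393,493): 157+393 > 493 → valid
(75,380,409): 75+380 > 409 → valid
7 of the 8 triples form a triangle.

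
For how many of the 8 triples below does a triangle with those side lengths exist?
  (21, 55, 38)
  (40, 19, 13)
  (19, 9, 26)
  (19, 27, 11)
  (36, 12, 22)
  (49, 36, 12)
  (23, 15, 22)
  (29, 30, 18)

5

(21,38,55): 21+38 > 55 → valid
(13,19,40): 13+19 ≤ 40 → not valid
(9,19,26): 9+19 > 26 → valid
(11,19,27): 11+19 > 27 → valid
(12,22,36): 12+22 ≤ 36 → not valid
(12,36,49): 12+36 ≤ 49 → not valid
(15,22,23): 15+22 > 23 → valid
(18,29,30): 18+29 > 30 → valid
5 of the 8 triples form a triangle.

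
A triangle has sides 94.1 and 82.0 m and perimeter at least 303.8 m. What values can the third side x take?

Triangle inequality alone gives 12.1 < x < 176.1.
The perimeter condition gives x ≥ 303.8 − 94.1 − 82.0 = 127.7.
Intersecting the two: 127.7 ≤ x < 176.1.

127.7 ≤ x < 176.1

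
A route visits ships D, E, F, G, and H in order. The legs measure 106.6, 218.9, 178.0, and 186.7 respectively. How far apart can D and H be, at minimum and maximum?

The maximum is all hops collinear in one direction: 106.6 + 218.9 + 178.0 + 186.7 = 690.2.
The longest hop is 218.9; the others sum to 471.3. Since 218.9 ≤ 471.3, the path can fold back on itself completely, so the minimum distance is 0.

0 ≤ DH ≤ 690.2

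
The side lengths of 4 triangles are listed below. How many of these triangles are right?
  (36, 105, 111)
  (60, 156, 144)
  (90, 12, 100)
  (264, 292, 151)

2

(36,105,111): 36²+105² = 12321 = 111² → right
(60,156,144): 60²+144² = 24336 = 156² → right
(90,12,100): 12²+90² = 8244 < 10000 = 100² → obtuse
(264,292,151): 151²+264² = 92497 > 85264 = 292² → acute
2 of the 4 are right.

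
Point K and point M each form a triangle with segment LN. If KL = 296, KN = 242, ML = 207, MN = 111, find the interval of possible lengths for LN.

96 < LN < 318

From triangle KLN: |296 − 242| < LN < 296 + 242, i.e. 54 < LN < 538.
From triangle MLN: 96 < LN < 318.
Both must hold, so LN lies in the intersection.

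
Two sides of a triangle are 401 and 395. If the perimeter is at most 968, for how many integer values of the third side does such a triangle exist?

Triangle inequality: 6 < x < 796. Perimeter ≤ 968 gives x ≤ 968 − 401 − 395 = 172.
So 6 < x ≤ 172; integers 7 through 172: 166 values.

166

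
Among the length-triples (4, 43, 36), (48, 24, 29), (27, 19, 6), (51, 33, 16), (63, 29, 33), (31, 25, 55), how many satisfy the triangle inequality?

(4,36,43): 4+36 ≤ 43 → not valid
(24,29,48): 24+29 > 48 → valid
(6,19,27): 6+19 ≤ 27 → not valid
(16,33,51): 16+33 ≤ 51 → not valid
(29,33,63): 29+33 ≤ 63 → not valid
(25,31,55): 25+31 > 55 → valid
2 of the 6 triples form a triangle.

2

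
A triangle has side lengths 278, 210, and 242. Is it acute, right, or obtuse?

Compare the square of the longest side to the sum of squares of the other two: 210² + 242² = 102664 > 77284 = 278².

acute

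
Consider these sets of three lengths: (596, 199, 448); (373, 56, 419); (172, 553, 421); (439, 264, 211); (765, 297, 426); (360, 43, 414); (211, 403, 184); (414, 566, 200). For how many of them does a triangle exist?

5

(199,448,596): 199+448 > 596 → valid
(56,373,419): 56+373 > 419 → valid
(172,421,553): 172+421 > 553 → valid
(211,264,439): 211+264 > 439 → valid
(297,426,765): 297+426 ≤ 765 → not valid
(43,360,414): 43+360 ≤ 414 → not valid
(184,211,403): 184+211 ≤ 403 → not valid
(200,414,566): 200+414 > 566 → valid
5 of the 8 triples form a triangle.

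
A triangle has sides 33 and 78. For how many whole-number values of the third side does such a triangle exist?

65

The third side lies in the open interval (45, 111).
Integers from 46 to 110 inclusive: 110 − 46 + 1 = 65.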